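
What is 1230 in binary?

Using repeated division by 2:
1230 ÷ 2 = 615 remainder 0
615 ÷ 2 = 307 remainder 1
307 ÷ 2 = 153 remainder 1
153 ÷ 2 = 76 remainder 1
76 ÷ 2 = 38 remainder 0
38 ÷ 2 = 19 remainder 0
19 ÷ 2 = 9 remainder 1
9 ÷ 2 = 4 remainder 1
4 ÷ 2 = 2 remainder 0
2 ÷ 2 = 1 remainder 0
1 ÷ 2 = 0 remainder 1
Reading remainders bottom to top: 10011001110



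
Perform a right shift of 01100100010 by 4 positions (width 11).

Original: 01100100010 (decimal 802)
Shift right by 4 positions
Drop the 4 low bits; fill with zeros on the left
Result: 00000110010 (decimal 50)
Equivalent: 802 >> 4 = 802 ÷ 2^4 = 50



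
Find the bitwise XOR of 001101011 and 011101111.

XOR: 1 when bits differ
  001101011
^ 011101111
-----------
  010000100
Decimal: 107 ^ 239 = 132



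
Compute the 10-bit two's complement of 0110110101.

Original: 0110110101
Step 1 - Invert all bits: 1001001010
Step 2 - Add 1: 1001001011
Verification: 0110110101 + 1001001011 = 10000000000; discarding the end carry (carry out of the top bit) leaves the 10-bit value 0000000000, as required for x + (-x)



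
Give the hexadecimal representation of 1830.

Using repeated division by 16 (digits 10–15 are A–F):
1830 ÷ 16 = 114 remainder 6
114 ÷ 16 = 7 remainder 2
7 ÷ 16 = 0 remainder 7
Reading remainders bottom to top: 726



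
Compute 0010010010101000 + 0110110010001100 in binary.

Add column by column from the right: bit + bit + carry-in; write the sum mod 2, carry 1 when the sum is 2 or 3.
carry:  1101100100010000
        0010010010101000
+       0110110010001100
------------------------
       01001000100110100
(the carry out of the leftmost column, 0, becomes the leading bit)
Decimal check:
  0010010010101000 = 8192 + 1024 + 128 + 32 + 8 = 9384
  0110110010001100 = 16384 + 8192 + 2048 + 1024 + 128 + 8 + 4 = 27788
  9384 + 27788 = 37172, and 01001000100110100 = 32768 + 4096 + 256 + 32 + 16 + 4 = 37172 ✓



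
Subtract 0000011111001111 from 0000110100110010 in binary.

Method 1 - Direct subtraction (column by column from the right: bit − bit − borrow-in; if negative, add 2 and borrow 1 from the next column):
borrow: 0000111110011110
        0000110100110010
-       0000011111001111
------------------------
        0000010101100011

Method 2 - Add two's complement:
Two's complement of 0000011111001111: invert → 1111100000110000, add 1 → 1111100000110001
  0000110100110010
+ 1111100000110001
------------------
 10000010101100011  (end carry out of the top bit = 1)
Discarding the end carry: 0000010101100011
Decimal check:
  0000110100110010 = 2048 + 1024 + 256 + 32 + 16 + 2 = 3378
  0000011111001111 = 1024 + 512 + 256 + 128 + 64 + 8 + 4 + 2 + 1 = 1999
  3378 - 1999 = 1379, and 0000010101100011 = 1024 + 256 + 64 + 32 + 2 + 1 = 1379 ✓



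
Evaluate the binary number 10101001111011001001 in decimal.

Sum of powers of 2 for each 1-bit:
2^0 + 2^3 + 2^6 + 2^7 + 2^9 + 2^10 + 2^11 + 2^12 + 2^15 + 2^17 + 2^19
= 1 + 8 + 64 + 128 + 512 + 1024 + 2048 + 4096 + 32768 + 131072 + 524288
= 696009



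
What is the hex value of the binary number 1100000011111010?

Group into 4-bit nibbles from right:
  1100 = C
  0000 = 0
  1111 = F
  1010 = A
Result: C0FA



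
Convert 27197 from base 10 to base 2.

Using repeated division by 2:
27197 ÷ 2 = 13598 remainder 1
13598 ÷ 2 = 6799 remainder 0
6799 ÷ 2 = 3399 remainder 1
3399 ÷ 2 = 1699 remainder 1
1699 ÷ 2 = 849 remainder 1
849 ÷ 2 = 424 remainder 1
424 ÷ 2 = 212 remainder 0
212 ÷ 2 = 106 remainder 0
106 ÷ 2 = 53 remainder 0
53 ÷ 2 = 26 remainder 1
26 ÷ 2 = 13 remainder 0
13 ÷ 2 = 6 remainder 1
6 ÷ 2 = 3 remainder 0
3 ÷ 2 = 1 remainder 1
1 ÷ 2 = 0 remainder 1
Reading remainders bottom to top: 110101000111101



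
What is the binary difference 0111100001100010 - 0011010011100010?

Method 1 - Direct subtraction (column by column from the right: bit − bit − borrow-in; if negative, add 2 and borrow 1 from the next column):
borrow: 0000111100000000
        0111100001100010
-       0011010011100010
------------------------
        0100001110000000

Method 2 - Add two's complement:
Two's complement of 0011010011100010: invert → 1100101100011101, add 1 → 1100101100011110
  0111100001100010
+ 1100101100011110
------------------
 10100001110000000  (end carry out of the top bit = 1)
Discarding the end carry: 0100001110000000
Decimal check:
  0111100001100010 = 16384 + 8192 + 4096 + 2048 + 64 + 32 + 2 = 30818
  0011010011100010 = 8192 + 4096 + 1024 + 128 + 64 + 32 + 2 = 13538
  30818 - 13538 = 17280, and 0100001110000000 = 16384 + 512 + 256 + 128 = 17280 ✓



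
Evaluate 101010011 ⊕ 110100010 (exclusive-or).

XOR: 1 when bits differ
  101010011
^ 110100010
-----------
  011110001
Decimal: 339 ^ 418 = 241



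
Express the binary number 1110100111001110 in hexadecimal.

Group into 4-bit nibbles from right:
  1110 = E
  1001 = 9
  1100 = C
  1110 = E
Result: E9CE



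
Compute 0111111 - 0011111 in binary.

Method 1 - Direct subtraction (column by column from the right: bit − bit − borrow-in; if negative, add 2 and borrow 1 from the next column):
borrow: 0000000
        0111111
-       0011111
---------------
        0100000

Method 2 - Add two's complement:
Two's complement of 0011111: invert → 1100000, add 1 → 1100001
  0111111
+ 1100001
---------
 10100000  (end carry out of the top bit = 1)
Discarding the end carry: 0100000
Decimal check:
  0111111 = 32 + 16 + 8 + 4 + 2 + 1 = 63
  0011111 = 16 + 8 + 4 + 2 + 1 = 31
  63 - 31 = 32, and 0100000 = 32 ✓



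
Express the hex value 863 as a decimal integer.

Expand by place value (powers of 16):
863 = 8 × 16^2 + 6 × 16^1 + 3 × 16^0
= 8 × 256 + 6 × 16 + 3 × 1
= 2048 + 96 + 3
= 2147



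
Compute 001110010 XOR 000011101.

XOR: 1 when bits differ
  001110010
^ 000011101
-----------
  001101111
Decimal: 114 ^ 29 = 111



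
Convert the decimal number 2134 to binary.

Using repeated division by 2:
2134 ÷ 2 = 1067 remainder 0
1067 ÷ 2 = 533 remainder 1
533 ÷ 2 = 266 remainder 1
266 ÷ 2 = 133 remainder 0
133 ÷ 2 = 66 remainder 1
66 ÷ 2 = 33 remainder 0
33 ÷ 2 = 16 remainder 1
16 ÷ 2 = 8 remainder 0
8 ÷ 2 = 4 remainder 0
4 ÷ 2 = 2 remainder 0
2 ÷ 2 = 1 remainder 0
1 ÷ 2 = 0 remainder 1
Reading remainders bottom to top: 100001010110



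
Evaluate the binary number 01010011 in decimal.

Sum of powers of 2 for each 1-bit:
2^0 + 2^1 + 2^4 + 2^6
= 1 + 2 + 16 + 64
= 83



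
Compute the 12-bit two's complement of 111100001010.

Original (sign bit 1, negative): 111100001010
Step 1 - Invert all bits: 000011110101
Step 2 - Add 1: 000011110110
Verification: 111100001010 + 000011110110 = 1000000000000; discarding the end carry (carry out of the top bit) leaves the 12-bit value 000000000000, as required for x + (-x)



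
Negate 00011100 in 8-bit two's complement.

Original: 00011100
Step 1 - Invert all bits: 11100011
Step 2 - Add 1: 11100100
Verification: 00011100 + 11100100 = 100000000; discarding the end carry (carry out of the top bit) leaves the 8-bit value 00000000, as required for x + (-x)



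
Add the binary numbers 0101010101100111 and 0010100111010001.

Add column by column from the right: bit + bit + carry-in; write the sum mod 2, carry 1 when the sum is 2 or 3.
carry:  0000001110001110
        0101010101100111
+       0010100111010001
------------------------
       00111111100111000
(the carry out of the leftmost column, 0, becomes the leading bit)
Decimal check:
  0101010101100111 = 16384 + 4096 + 1024 + 256 + 64 + 32 + 4 + 2 + 1 = 21863
  0010100111010001 = 8192 + 2048 + 256 + 128 + 64 + 16 + 1 = 10705
  21863 + 10705 = 32568, and 00111111100111000 = 16384 + 8192 + 4096 + 2048 + 1024 + 512 + 256 + 32 + 16 + 8 = 32568 ✓



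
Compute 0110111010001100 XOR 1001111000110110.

XOR: 1 when bits differ
  0110111010001100
^ 1001111000110110
------------------
  1111000010111010
Decimal: 28300 ^ 40502 = 61626



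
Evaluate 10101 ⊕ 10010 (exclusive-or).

XOR: 1 when bits differ
  10101
^ 10010
-------
  00111
Decimal: 21 ^ 18 = 7



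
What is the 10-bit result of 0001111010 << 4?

Original: 0001111010 (decimal 122)
Shift left by 4 positions
Append 4 zeros on the right and drop the 4 high bits that overflow the 10-bit width
Result: 1110100000 (decimal 928)
Equivalent: 122 << 4 = 122 × 2^4 = 1952, truncated to 10 bits = 928



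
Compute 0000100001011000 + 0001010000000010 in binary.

Add column by column from the right: bit + bit + carry-in; write the sum mod 2, carry 1 when the sum is 2 or 3.
carry:  0000000000000000
        0000100001011000
+       0001010000000010
------------------------
       00001110001011010
(the carry out of the leftmost column, 0, becomes the leading bit)
Decimal check:
  0000100001011000 = 2048 + 64 + 16 + 8 = 2136
  0001010000000010 = 4096 + 1024 + 2 = 5122
  2136 + 5122 = 7258, and 00001110001011010 = 4096 + 2048 + 1024 + 64 + 16 + 8 + 2 = 7258 ✓



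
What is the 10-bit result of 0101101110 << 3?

Original: 0101101110 (decimal 366)
Shift left by 3 positions
Append 3 zeros on the right and drop the 3 high bits that overflow the 10-bit width
Result: 1101110000 (decimal 880)
Equivalent: 366 << 3 = 366 × 2^3 = 2928, truncated to 10 bits = 880



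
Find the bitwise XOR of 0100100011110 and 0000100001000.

XOR: 1 when bits differ
  0100100011110
^ 0000100001000
---------------
  0100000010110
Decimal: 2334 ^ 264 = 2070



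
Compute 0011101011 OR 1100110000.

OR: 1 when either bit is 1
  0011101011
| 1100110000
------------
  1111111011
Decimal: 235 | 816 = 1019



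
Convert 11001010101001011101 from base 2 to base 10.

Sum of powers of 2 for each 1-bit:
2^0 + 2^2 + 2^3 + 2^4 + 2^6 + 2^9 + 2^11 + 2^13 + 2^15 + 2^18 + 2^19
= 1 + 4 + 8 + 16 + 64 + 512 + 2048 + 8192 + 32768 + 262144 + 524288
= 830045



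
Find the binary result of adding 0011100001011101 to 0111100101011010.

Add column by column from the right: bit + bit + carry-in; write the sum mod 2, carry 1 when the sum is 2 or 3.
carry:  1111000010110000
        0011100001011101
+       0111100101011010
------------------------
       01011000110110111
(the carry out of the leftmost column, 0, becomes the leading bit)
Decimal check:
  0011100001011101 = 8192 + 4096 + 2048 + 64 + 16 + 8 + 4 + 1 = 14429
  0111100101011010 = 16384 + 8192 + 4096 + 2048 + 256 + 64 + 16 + 8 + 2 = 31066
  14429 + 31066 = 45495, and 01011000110110111 = 32768 + 8192 + 4096 + 256 + 128 + 32 + 16 + 4 + 2 + 1 = 45495 ✓



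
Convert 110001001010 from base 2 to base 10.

Sum of powers of 2 for each 1-bit:
2^1 + 2^3 + 2^6 + 2^10 + 2^11
= 2 + 8 + 64 + 1024 + 2048
= 3146



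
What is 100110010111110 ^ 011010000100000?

XOR: 1 when bits differ
  100110010111110
^ 011010000100000
-----------------
  111100010011110
Decimal: 19646 ^ 13344 = 30878



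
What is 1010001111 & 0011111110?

AND: 1 only when both bits are 1
  1010001111
& 0011111110
------------
  0010001110
Decimal: 655 & 254 = 142



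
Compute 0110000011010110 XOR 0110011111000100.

XOR: 1 when bits differ
  0110000011010110
^ 0110011111000100
------------------
  0000011100010010
Decimal: 24790 ^ 26564 = 1810



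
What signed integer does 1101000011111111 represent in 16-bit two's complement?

Binary: 1101000011111111
Sign bit: 1 (negative)
Invert: 0010111100000000
Add 1:  0010111100000001
Magnitude: 0010111100000001 = 8192 + 2048 + 1024 + 512 + 256 + 1 = 12033
Value: -12033



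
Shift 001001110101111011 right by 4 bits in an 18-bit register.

Original: 001001110101111011 (decimal 40315)
Shift right by 4 positions
Drop the 4 low bits; fill with zeros on the left
Result: 000000100111010111 (decimal 2519)
Equivalent: 40315 >> 4 = 40315 ÷ 2^4 = 2519



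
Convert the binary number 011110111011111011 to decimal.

Sum of powers of 2 for each 1-bit:
2^0 + 2^1 + 2^3 + 2^4 + 2^5 + 2^6 + 2^7 + 2^9 + 2^10 + 2^11 + 2^13 + 2^14 + 2^15 + 2^16
= 1 + 2 + 8 + 16 + 32 + 64 + 128 + 512 + 1024 + 2048 + 8192 + 16384 + 32768 + 65536
= 126715



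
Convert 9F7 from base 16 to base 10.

Expand by place value (powers of 16):
Digit values: F = 15
9F7 = 9 × 16^2 + 15 × 16^1 + 7 × 16^0
= 9 × 256 + 15 × 16 + 7 × 1
= 2304 + 240 + 7
= 2551



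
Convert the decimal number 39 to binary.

Using repeated division by 2:
39 ÷ 2 = 19 remainder 1
19 ÷ 2 = 9 remainder 1
9 ÷ 2 = 4 remainder 1
4 ÷ 2 = 2 remainder 0
2 ÷ 2 = 1 remainder 0
1 ÷ 2 = 0 remainder 1
Reading remainders bottom to top: 100111



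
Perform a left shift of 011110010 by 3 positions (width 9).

Original: 011110010 (decimal 242)
Shift left by 3 positions
Append 3 zeros on the right and drop the 3 high bits that overflow the 9-bit width
Result: 110010000 (decimal 400)
Equivalent: 242 << 3 = 242 × 2^3 = 1936, truncated to 9 bits = 400



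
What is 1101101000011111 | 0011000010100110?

OR: 1 when either bit is 1
  1101101000011111
| 0011000010100110
------------------
  1111101010111111
Decimal: 55839 | 12454 = 64191



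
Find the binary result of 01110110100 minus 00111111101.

Method 1 - Direct subtraction (column by column from the right: bit − bit − borrow-in; if negative, add 2 and borrow 1 from the next column):
borrow: 01111111110
        01110110100
-       00111111101
-------------------
        00110110111

Method 2 - Add two's complement:
Two's complement of 00111111101: invert → 11000000010, add 1 → 11000000011
  01110110100
+ 11000000011
-------------
 100110110111  (end carry out of the top bit = 1)
Discarding the end carry: 00110110111
Decimal check:
  01110110100 = 512 + 256 + 128 + 32 + 16 + 4 = 948
  00111111101 = 256 + 128 + 64 + 32 + 16 + 8 + 4 + 1 = 509
  948 - 509 = 439, and 00110110111 = 256 + 128 + 32 + 16 + 4 + 2 + 1 = 439 ✓



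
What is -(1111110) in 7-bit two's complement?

Original (sign bit 1, negative): 1111110
Step 1 - Invert all bits: 0000001
Step 2 - Add 1: 0000010
Verification: 1111110 + 0000010 = 10000000; discarding the end carry (carry out of the top bit) leaves the 7-bit value 0000000, as required for x + (-x)



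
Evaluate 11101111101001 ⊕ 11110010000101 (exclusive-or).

XOR: 1 when bits differ
  11101111101001
^ 11110010000101
----------------
  00011101101100
Decimal: 15337 ^ 15493 = 1900



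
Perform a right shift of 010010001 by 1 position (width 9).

Original: 010010001 (decimal 145)
Shift right by 1 position
Drop the 1 low bit; fill with zero on the left
Result: 001001000 (decimal 72)
Equivalent: 145 >> 1 = 145 ÷ 2^1 = 72



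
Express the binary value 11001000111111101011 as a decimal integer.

Sum of powers of 2 for each 1-bit:
2^0 + 2^1 + 2^3 + 2^5 + 2^6 + 2^7 + 2^8 + 2^9 + 2^10 + 2^11 + 2^15 + 2^18 + 2^19
= 1 + 2 + 8 + 32 + 64 + 128 + 256 + 512 + 1024 + 2048 + 32768 + 262144 + 524288
= 823275



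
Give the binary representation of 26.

Using repeated division by 2:
26 ÷ 2 = 13 remainder 0
13 ÷ 2 = 6 remainder 1
6 ÷ 2 = 3 remainder 0
3 ÷ 2 = 1 remainder 1
1 ÷ 2 = 0 remainder 1
Reading remainders bottom to top: 11010



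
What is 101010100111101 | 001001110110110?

OR: 1 when either bit is 1
  101010100111101
| 001001110110110
-----------------
  101011110111111
Decimal: 21821 | 5046 = 22463



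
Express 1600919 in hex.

Using repeated division by 16 (digits 10–15 are A–F):
1600919 ÷ 16 = 100057 remainder 7
100057 ÷ 16 = 6253 remainder 9
6253 ÷ 16 = 390 remainder 13 (D)
390 ÷ 16 = 24 remainder 6
24 ÷ 16 = 1 remainder 8
1 ÷ 16 = 0 remainder 1
Reading remainders bottom to top: 186D97



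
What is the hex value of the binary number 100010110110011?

Group into 4-bit nibbles from right:
  0100 = 4
  0101 = 5
  1011 = B
  0011 = 3
Result: 45B3



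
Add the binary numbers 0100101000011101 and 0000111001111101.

Add column by column from the right: bit + bit + carry-in; write the sum mod 2, carry 1 when the sum is 2 or 3.
carry:  0001110011111010
        0100101000011101
+       0000111001111101
------------------------
       00101100010011010
(the carry out of the leftmost column, 0, becomes the leading bit)
Decimal check:
  0100101000011101 = 16384 + 2048 + 512 + 16 + 8 + 4 + 1 = 18973
  0000111001111101 = 2048 + 1024 + 512 + 64 + 32 + 16 + 8 + 4 + 1 = 3709
  18973 + 3709 = 22682, and 00101100010011010 = 16384 + 4096 + 2048 + 128 + 16 + 8 + 2 = 22682 ✓



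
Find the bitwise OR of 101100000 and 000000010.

OR: 1 when either bit is 1
  101100000
| 000000010
-----------
  101100010
Decimal: 352 | 2 = 354



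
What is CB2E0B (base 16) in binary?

Convert each hex digit to 4 bits:
  C = 1100
  B = 1011
  2 = 0010
  E = 1110
  0 = 0000
  B = 1011
Concatenate: 110010110010111000001011



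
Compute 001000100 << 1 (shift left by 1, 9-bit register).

Original: 001000100 (decimal 68)
Shift left by 1 position
Append 1 zero on the right
Result: 010001000 (decimal 136)
Equivalent: 68 << 1 = 68 × 2^1 = 136



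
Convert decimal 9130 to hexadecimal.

Using repeated division by 16 (digits 10–15 are A–F):
9130 ÷ 16 = 570 remainder 10 (A)
570 ÷ 16 = 35 remainder 10 (A)
35 ÷ 16 = 2 remainder 3
2 ÷ 16 = 0 remainder 2
Reading remainders bottom to top: 23AA



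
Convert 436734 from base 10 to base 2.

Using repeated division by 2:
436734 ÷ 2 = 218367 remainder 0
218367 ÷ 2 = 109183 remainder 1
109183 ÷ 2 = 54591 remainder 1
54591 ÷ 2 = 27295 remainder 1
27295 ÷ 2 = 13647 remainder 1
13647 ÷ 2 = 6823 remainder 1
6823 ÷ 2 = 3411 remainder 1
3411 ÷ 2 = 1705 remainder 1
1705 ÷ 2 = 852 remainder 1
852 ÷ 2 = 426 remainder 0
426 ÷ 2 = 213 remainder 0
213 ÷ 2 = 106 remainder 1
106 ÷ 2 = 53 remainder 0
53 ÷ 2 = 26 remainder 1
26 ÷ 2 = 13 remainder 0
13 ÷ 2 = 6 remainder 1
6 ÷ 2 = 3 remainder 0
3 ÷ 2 = 1 remainder 1
1 ÷ 2 = 0 remainder 1
Reading remainders bottom to top: 1101010100111111110



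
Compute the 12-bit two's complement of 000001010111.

Original: 000001010111
Step 1 - Invert all bits: 111110101000
Step 2 - Add 1: 111110101001
Verification: 000001010111 + 111110101001 = 1000000000000; discarding the end carry (carry out of the top bit) leaves the 12-bit value 000000000000, as required for x + (-x)



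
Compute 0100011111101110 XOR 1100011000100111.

XOR: 1 when bits differ
  0100011111101110
^ 1100011000100111
------------------
  1000000111001001
Decimal: 18414 ^ 50727 = 33225



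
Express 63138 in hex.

Using repeated division by 16 (digits 10–15 are A–F):
63138 ÷ 16 = 3946 remainder 2
3946 ÷ 16 = 246 remainder 10 (A)
246 ÷ 16 = 15 remainder 6
15 ÷ 16 = 0 remainder 15 (F)
Reading remainders bottom to top: F6A2



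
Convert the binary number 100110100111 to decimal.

Sum of powers of 2 for each 1-bit:
2^0 + 2^1 + 2^2 + 2^5 + 2^7 + 2^8 + 2^11
= 1 + 2 + 4 + 32 + 128 + 256 + 2048
= 2471



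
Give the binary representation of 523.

Using repeated division by 2:
523 ÷ 2 = 261 remainder 1
261 ÷ 2 = 130 remainder 1
130 ÷ 2 = 65 remainder 0
65 ÷ 2 = 32 remainder 1
32 ÷ 2 = 16 remainder 0
16 ÷ 2 = 8 remainder 0
8 ÷ 2 = 4 remainder 0
4 ÷ 2 = 2 remainder 0
2 ÷ 2 = 1 remainder 0
1 ÷ 2 = 0 remainder 1
Reading remainders bottom to top: 1000001011



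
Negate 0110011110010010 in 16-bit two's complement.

Original: 0110011110010010
Step 1 - Invert all bits: 1001100001101101
Step 2 - Add 1: 1001100001101110
Verification: 0110011110010010 + 1001100001101110 = 10000000000000000; discarding the end carry (carry out of the top bit) leaves the 16-bit value 0000000000000000, as required for x + (-x)



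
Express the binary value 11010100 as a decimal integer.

Sum of powers of 2 for each 1-bit:
2^2 + 2^4 + 2^6 + 2^7
= 4 + 16 + 64 + 128
= 212



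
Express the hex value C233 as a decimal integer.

Expand by place value (powers of 16):
Digit values: C = 12
C233 = 12 × 16^3 + 2 × 16^2 + 3 × 16^1 + 3 × 16^0
= 12 × 4096 + 2 × 256 + 3 × 16 + 3 × 1
= 49152 + 512 + 48 + 3
= 49715



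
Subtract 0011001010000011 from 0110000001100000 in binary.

Method 1 - Direct subtraction (column by column from the right: bit − bit − borrow-in; if negative, add 2 and borrow 1 from the next column):
borrow: 0111111100111110
        0110000001100000
-       0011001010000011
------------------------
        0010110111011101

Method 2 - Add two's complement:
Two's complement of 0011001010000011: invert → 1100110101111100, add 1 → 1100110101111101
  0110000001100000
+ 1100110101111101
------------------
 10010110111011101  (end carry out of the top bit = 1)
Discarding the end carry: 0010110111011101
Decimal check:
  0110000001100000 = 16384 + 8192 + 64 + 32 = 24672
  0011001010000011 = 8192 + 4096 + 512 + 128 + 2 + 1 = 12931
  24672 - 12931 = 11741, and 0010110111011101 = 8192 + 2048 + 1024 + 256 + 128 + 64 + 16 + 8 + 4 + 1 = 11741 ✓



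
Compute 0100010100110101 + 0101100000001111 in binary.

Add column by column from the right: bit + bit + carry-in; write the sum mod 2, carry 1 when the sum is 2 or 3.
carry:  1000000001111110
        0100010100110101
+       0101100000001111
------------------------
       01001110101000100
(the carry out of the leftmost column, 0, becomes the leading bit)
Decimal check:
  0100010100110101 = 16384 + 1024 + 256 + 32 + 16 + 4 + 1 = 17717
  0101100000001111 = 16384 + 4096 + 2048 + 8 + 4 + 2 + 1 = 22543
  17717 + 22543 = 40260, and 01001110101000100 = 32768 + 4096 + 2048 + 1024 + 256 + 64 + 4 = 40260 ✓



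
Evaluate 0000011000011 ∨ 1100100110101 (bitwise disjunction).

OR: 1 when either bit is 1
  0000011000011
| 1100100110101
---------------
  1100111110111
Decimal: 195 | 6453 = 6647



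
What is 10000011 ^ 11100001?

XOR: 1 when bits differ
  10000011
^ 11100001
----------
  01100010
Decimal: 131 ^ 225 = 98



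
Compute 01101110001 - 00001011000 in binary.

Method 1 - Direct subtraction (column by column from the right: bit − bit − borrow-in; if negative, add 2 and borrow 1 from the next column):
borrow: 00000110000
        01101110001
-       00001011000
-------------------
        01100011001

Method 2 - Add two's complement:
Two's complement of 00001011000: invert → 11110100111, add 1 → 11110101000
  01101110001
+ 11110101000
-------------
 101100011001  (end carry out of the top bit = 1)
Discarding the end carry: 01100011001
Decimal check:
  01101110001 = 512 + 256 + 64 + 32 + 16 + 1 = 881
  00001011000 = 64 + 16 + 8 = 88
  881 - 88 = 793, and 01100011001 = 512 + 256 + 16 + 8 + 1 = 793 ✓



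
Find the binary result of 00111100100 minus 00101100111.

Method 1 - Direct subtraction (column by column from the right: bit − bit − borrow-in; if negative, add 2 and borrow 1 from the next column):
borrow: 00011111110
        00111100100
-       00101100111
-------------------
        00001111101

Method 2 - Add two's complement:
Two's complement of 00101100111: invert → 11010011000, add 1 → 11010011001
  00111100100
+ 11010011001
-------------
 100001111101  (end carry out of the top bit = 1)
Discarding the end carry: 00001111101
Decimal check:
  00111100100 = 256 + 128 + 64 + 32 + 4 = 484
  00101100111 = 256 + 64 + 32 + 4 + 2 + 1 = 359
  484 - 359 = 125, and 00001111101 = 64 + 32 + 16 + 8 + 4 + 1 = 125 ✓



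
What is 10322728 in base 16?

Using repeated division by 16 (digits 10–15 are A–F):
10322728 ÷ 16 = 645170 remainder 8
645170 ÷ 16 = 40323 remainder 2
40323 ÷ 16 = 2520 remainder 3
2520 ÷ 16 = 157 remainder 8
157 ÷ 16 = 9 remainder 13 (D)
9 ÷ 16 = 0 remainder 9
Reading remainders bottom to top: 9D8328



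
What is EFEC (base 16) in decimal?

Expand by place value (powers of 16):
Digit values: E = 14, F = 15, C = 12
EFEC = 14 × 16^3 + 15 × 16^2 + 14 × 16^1 + 12 × 16^0
= 14 × 4096 + 15 × 256 + 14 × 16 + 12 × 1
= 57344 + 3840 + 224 + 12
= 61420



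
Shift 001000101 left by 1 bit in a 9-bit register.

Original: 001000101 (decimal 69)
Shift left by 1 position
Append 1 zero on the right
Result: 010001010 (decimal 138)
Equivalent: 69 << 1 = 69 × 2^1 = 138



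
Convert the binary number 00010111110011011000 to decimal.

Sum of powers of 2 for each 1-bit:
2^3 + 2^4 + 2^6 + 2^7 + 2^10 + 2^11 + 2^12 + 2^13 + 2^14 + 2^16
= 8 + 16 + 64 + 128 + 1024 + 2048 + 4096 + 8192 + 16384 + 65536
= 97496



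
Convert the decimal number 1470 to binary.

Using repeated division by 2:
1470 ÷ 2 = 735 remainder 0
735 ÷ 2 = 367 remainder 1
367 ÷ 2 = 183 remainder 1
183 ÷ 2 = 91 remainder 1
91 ÷ 2 = 45 remainder 1
45 ÷ 2 = 22 remainder 1
22 ÷ 2 = 11 remainder 0
11 ÷ 2 = 5 remainder 1
5 ÷ 2 = 2 remainder 1
2 ÷ 2 = 1 remainder 0
1 ÷ 2 = 0 remainder 1
Reading remainders bottom to top: 10110111110



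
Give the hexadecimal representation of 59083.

Using repeated division by 16 (digits 10–15 are A–F):
59083 ÷ 16 = 3692 remainder 11 (B)
3692 ÷ 16 = 230 remainder 12 (C)
230 ÷ 16 = 14 remainder 6
14 ÷ 16 = 0 remainder 14 (E)
Reading remainders bottom to top: E6CB



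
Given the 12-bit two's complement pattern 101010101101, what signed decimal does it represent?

Binary: 101010101101
Sign bit: 1 (negative)
Invert: 010101010010
Add 1:  010101010011
Magnitude: 010101010011 = 1024 + 256 + 64 + 16 + 2 + 1 = 1363
Value: -1363



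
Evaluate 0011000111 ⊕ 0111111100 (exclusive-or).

XOR: 1 when bits differ
  0011000111
^ 0111111100
------------
  0100111011
Decimal: 199 ^ 508 = 315



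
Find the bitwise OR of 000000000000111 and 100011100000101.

OR: 1 when either bit is 1
  000000000000111
| 100011100000101
-----------------
  100011100000111
Decimal: 7 | 18181 = 18183



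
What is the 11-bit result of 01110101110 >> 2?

Original: 01110101110 (decimal 942)
Shift right by 2 positions
Drop the 2 low bits; fill with zeros on the left
Result: 00011101011 (decimal 235)
Equivalent: 942 >> 2 = 942 ÷ 2^2 = 235



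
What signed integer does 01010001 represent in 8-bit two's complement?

Binary: 01010001
Sign bit: 0 (non-negative)
Read directly as an unsigned value:
01010001 = 64 + 16 + 1 = 81
Value: 81



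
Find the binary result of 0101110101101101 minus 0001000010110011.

Method 1 - Direct subtraction (column by column from the right: bit − bit − borrow-in; if negative, add 2 and borrow 1 from the next column):
borrow: 0000000101100100
        0101110101101101
-       0001000010110011
------------------------
        0100110010111010

Method 2 - Add two's complement:
Two's complement of 0001000010110011: invert → 1110111101001100, add 1 → 1110111101001101
  0101110101101101
+ 1110111101001101
------------------
 10100110010111010  (end carry out of the top bit = 1)
Discarding the end carry: 0100110010111010
Decimal check:
  0101110101101101 = 16384 + 4096 + 2048 + 1024 + 256 + 64 + 32 + 8 + 4 + 1 = 23917
  0001000010110011 = 4096 + 128 + 32 + 16 + 2 + 1 = 4275
  23917 - 4275 = 19642, and 0100110010111010 = 16384 + 2048 + 1024 + 128 + 32 + 16 + 8 + 2 = 19642 ✓



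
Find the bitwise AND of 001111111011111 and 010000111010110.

AND: 1 only when both bits are 1
  001111111011111
& 010000111010110
-----------------
  000000111010110
Decimal: 8159 & 8662 = 470



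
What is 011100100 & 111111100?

AND: 1 only when both bits are 1
  011100100
& 111111100
-----------
  011100100
Decimal: 228 & 508 = 228



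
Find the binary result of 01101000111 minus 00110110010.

Method 1 - Direct subtraction (column by column from the right: bit − bit − borrow-in; if negative, add 2 and borrow 1 from the next column):
borrow: 01101100000
        01101000111
-       00110110010
-------------------
        00110010101

Method 2 - Add two's complement:
Two's complement of 00110110010: invert → 11001001101, add 1 → 11001001110
  01101000111
+ 11001001110
-------------
 100110010101  (end carry out of the top bit = 1)
Discarding the end carry: 00110010101
Decimal check:
  01101000111 = 512 + 256 + 64 + 4 + 2 + 1 = 839
  00110110010 = 256 + 128 + 32 + 16 + 2 = 434
  839 - 434 = 405, and 00110010101 = 256 + 128 + 16 + 4 + 1 = 405 ✓



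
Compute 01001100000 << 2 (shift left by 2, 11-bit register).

Original: 01001100000 (decimal 608)
Shift left by 2 positions
Append 2 zeros on the right and drop the 2 high bits that overflow the 11-bit width
Result: 00110000000 (decimal 384)
Equivalent: 608 << 2 = 608 × 2^2 = 2432, truncated to 11 bits = 384



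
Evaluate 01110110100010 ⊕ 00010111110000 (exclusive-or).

XOR: 1 when bits differ
  01110110100010
^ 00010111110000
----------------
  01100001010010
Decimal: 7586 ^ 1520 = 6226



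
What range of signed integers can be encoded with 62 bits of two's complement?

For 62-bit two's complement:
Minimum: -2^61 = -2305843009213693952
Maximum: 2^61 - 1 = 2305843009213693951



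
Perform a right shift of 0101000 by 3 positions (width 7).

Original: 0101000 (decimal 40)
Shift right by 3 positions
Drop the 3 low bits; fill with zeros on the left
Result: 0000101 (decimal 5)
Equivalent: 40 >> 3 = 40 ÷ 2^3 = 5



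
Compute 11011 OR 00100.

OR: 1 when either bit is 1
  11011
| 00100
-------
  11111
Decimal: 27 | 4 = 31



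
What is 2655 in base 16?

Using repeated division by 16 (digits 10–15 are A–F):
2655 ÷ 16 = 165 remainder 15 (F)
165 ÷ 16 = 10 remainder 5
10 ÷ 16 = 0 remainder 10 (A)
Reading remainders bottom to top: A5F



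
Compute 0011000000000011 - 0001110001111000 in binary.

Method 1 - Direct subtraction (column by column from the right: bit − bit − borrow-in; if negative, add 2 and borrow 1 from the next column):
borrow: 0011111111110000
        0011000000000011
-       0001110001111000
------------------------
        0001001110001011

Method 2 - Add two's complement:
Two's complement of 0001110001111000: invert → 1110001110000111, add 1 → 1110001110001000
  0011000000000011
+ 1110001110001000
------------------
 10001001110001011  (end carry out of the top bit = 1)
Discarding the end carry: 0001001110001011
Decimal check:
  0011000000000011 = 8192 + 4096 + 2 + 1 = 12291
  0001110001111000 = 4096 + 2048 + 1024 + 64 + 32 + 16 + 8 = 7288
  12291 - 7288 = 5003, and 0001001110001011 = 4096 + 512 + 256 + 128 + 8 + 2 + 1 = 5003 ✓



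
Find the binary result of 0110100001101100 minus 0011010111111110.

Method 1 - Direct subtraction (column by column from the right: bit − bit − borrow-in; if negative, add 2 and borrow 1 from the next column):
borrow: 0110111111111100
        0110100001101100
-       0011010111111110
------------------------
        0011001001101110

Method 2 - Add two's complement:
Two's complement of 0011010111111110: invert → 1100101000000001, add 1 → 1100101000000010
  0110100001101100
+ 1100101000000010
------------------
 10011001001101110  (end carry out of the top bit = 1)
Discarding the end carry: 0011001001101110
Decimal check:
  0110100001101100 = 16384 + 8192 + 2048 + 64 + 32 + 8 + 4 = 26732
  0011010111111110 = 8192 + 4096 + 1024 + 256 + 128 + 64 + 32 + 16 + 8 + 4 + 2 = 13822
  26732 - 13822 = 12910, and 0011001001101110 = 8192 + 4096 + 512 + 64 + 32 + 8 + 4 + 2 = 12910 ✓



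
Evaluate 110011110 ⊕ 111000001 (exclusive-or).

XOR: 1 when bits differ
  110011110
^ 111000001
-----------
  001011111
Decimal: 414 ^ 449 = 95



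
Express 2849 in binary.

Using repeated division by 2:
2849 ÷ 2 = 1424 remainder 1
1424 ÷ 2 = 712 remainder 0
712 ÷ 2 = 356 remainder 0
356 ÷ 2 = 178 remainder 0
178 ÷ 2 = 89 remainder 0
89 ÷ 2 = 44 remainder 1
44 ÷ 2 = 22 remainder 0
22 ÷ 2 = 11 remainder 0
11 ÷ 2 = 5 remainder 1
5 ÷ 2 = 2 remainder 1
2 ÷ 2 = 1 remainder 0
1 ÷ 2 = 0 remainder 1
Reading remainders bottom to top: 101100100001



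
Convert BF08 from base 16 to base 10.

Expand by place value (powers of 16):
Digit values: B = 11, F = 15
BF08 = 11 × 16^3 + 15 × 16^2 + 0 × 16^1 + 8 × 16^0
= 11 × 4096 + 15 × 256 + 0 × 16 + 8 × 1
= 45056 + 3840 + 0 + 8
= 48904



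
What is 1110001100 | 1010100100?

OR: 1 when either bit is 1
  1110001100
| 1010100100
------------
  1110101100
Decimal: 908 | 676 = 940



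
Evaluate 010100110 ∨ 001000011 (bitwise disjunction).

OR: 1 when either bit is 1
  010100110
| 001000011
-----------
  011100111
Decimal: 166 | 67 = 231



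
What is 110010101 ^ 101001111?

XOR: 1 when bits differ
  110010101
^ 101001111
-----------
  011011010
Decimal: 405 ^ 335 = 218



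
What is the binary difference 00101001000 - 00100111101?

Method 1 - Direct subtraction (column by column from the right: bit − bit − borrow-in; if negative, add 2 and borrow 1 from the next column):
borrow: 00001111110
        00101001000
-       00100111101
-------------------
        00000001011

Method 2 - Add two's complement:
Two's complement of 00100111101: invert → 11011000010, add 1 → 11011000011
  00101001000
+ 11011000011
-------------
 100000001011  (end carry out of the top bit = 1)
Discarding the end carry: 00000001011
Decimal check:
  00101001000 = 256 + 64 + 8 = 328
  00100111101 = 256 + 32 + 16 + 8 + 4 + 1 = 317
  328 - 317 = 11, and 00000001011 = 8 + 2 + 1 = 11 ✓



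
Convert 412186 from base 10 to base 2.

Using repeated division by 2:
412186 ÷ 2 = 206093 remainder 0
206093 ÷ 2 = 103046 remainder 1
103046 ÷ 2 = 51523 remainder 0
51523 ÷ 2 = 25761 remainder 1
25761 ÷ 2 = 12880 remainder 1
12880 ÷ 2 = 6440 remainder 0
6440 ÷ 2 = 3220 remainder 0
3220 ÷ 2 = 1610 remainder 0
1610 ÷ 2 = 805 remainder 0
805 ÷ 2 = 402 remainder 1
402 ÷ 2 = 201 remainder 0
201 ÷ 2 = 100 remainder 1
100 ÷ 2 = 50 remainder 0
50 ÷ 2 = 25 remainder 0
25 ÷ 2 = 12 remainder 1
12 ÷ 2 = 6 remainder 0
6 ÷ 2 = 3 remainder 0
3 ÷ 2 = 1 remainder 1
1 ÷ 2 = 0 remainder 1
Reading remainders bottom to top: 1100100101000011010



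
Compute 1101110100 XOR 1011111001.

XOR: 1 when bits differ
  1101110100
^ 1011111001
------------
  0110001101
Decimal: 884 ^ 761 = 397



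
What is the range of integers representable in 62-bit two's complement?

For 62-bit two's complement:
Minimum: -2^61 = -2305843009213693952
Maximum: 2^61 - 1 = 2305843009213693951



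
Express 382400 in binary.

Using repeated division by 2:
382400 ÷ 2 = 191200 remainder 0
191200 ÷ 2 = 95600 remainder 0
95600 ÷ 2 = 47800 remainder 0
47800 ÷ 2 = 23900 remainder 0
23900 ÷ 2 = 11950 remainder 0
11950 ÷ 2 = 5975 remainder 0
5975 ÷ 2 = 2987 remainder 1
2987 ÷ 2 = 1493 remainder 1
1493 ÷ 2 = 746 remainder 1
746 ÷ 2 = 373 remainder 0
373 ÷ 2 = 186 remainder 1
186 ÷ 2 = 93 remainder 0
93 ÷ 2 = 46 remainder 1
46 ÷ 2 = 23 remainder 0
23 ÷ 2 = 11 remainder 1
11 ÷ 2 = 5 remainder 1
5 ÷ 2 = 2 remainder 1
2 ÷ 2 = 1 remainder 0
1 ÷ 2 = 0 remainder 1
Reading remainders bottom to top: 1011101010111000000



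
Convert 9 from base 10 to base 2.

Using repeated division by 2:
9 ÷ 2 = 4 remainder 1
4 ÷ 2 = 2 remainder 0
2 ÷ 2 = 1 remainder 0
1 ÷ 2 = 0 remainder 1
Reading remainders bottom to top: 1001



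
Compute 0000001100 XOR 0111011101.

XOR: 1 when bits differ
  0000001100
^ 0111011101
------------
  0111010001
Decimal: 12 ^ 477 = 465



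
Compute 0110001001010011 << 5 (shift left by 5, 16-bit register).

Original: 0110001001010011 (decimal 25171)
Shift left by 5 positions
Append 5 zeros on the right and drop the 5 high bits that overflow the 16-bit width
Result: 0100101001100000 (decimal 19040)
Equivalent: 25171 << 5 = 25171 × 2^5 = 805472, truncated to 16 bits = 19040



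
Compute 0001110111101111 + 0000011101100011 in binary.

Add column by column from the right: bit + bit + carry-in; write the sum mod 2, carry 1 when the sum is 2 or 3.
carry:  0011111111011110
        0001110111101111
+       0000011101100011
------------------------
       00010010101010010
(the carry out of the leftmost column, 0, becomes the leading bit)
Decimal check:
  0001110111101111 = 4096 + 2048 + 1024 + 256 + 128 + 64 + 32 + 8 + 4 + 2 + 1 = 7663
  0000011101100011 = 1024 + 512 + 256 + 64 + 32 + 2 + 1 = 1891
  7663 + 1891 = 9554, and 00010010101010010 = 8192 + 1024 + 256 + 64 + 16 + 2 = 9554 ✓



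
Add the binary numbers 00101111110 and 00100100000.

Add column by column from the right: bit + bit + carry-in; write the sum mod 2, carry 1 when the sum is 2 or 3.
carry:  01011000000
        00101111110
+       00100100000
-------------------
       001010011110
(the carry out of the leftmost column, 0, becomes the leading bit)
Decimal check:
  00101111110 = 256 + 64 + 32 + 16 + 8 + 4 + 2 = 382
  00100100000 = 256 + 32 = 288
  382 + 288 = 670, and 001010011110 = 512 + 128 + 16 + 8 + 4 + 2 = 670 ✓



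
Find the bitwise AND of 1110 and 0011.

AND: 1 only when both bits are 1
  1110
& 0011
------
  0010
Decimal: 14 & 3 = 2



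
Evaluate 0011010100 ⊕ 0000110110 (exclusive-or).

XOR: 1 when bits differ
  0011010100
^ 0000110110
------------
  0011100010
Decimal: 212 ^ 54 = 226



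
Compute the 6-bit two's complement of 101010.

Original (sign bit 1, negative): 101010
Step 1 - Invert all bits: 010101
Step 2 - Add 1: 010110
Verification: 101010 + 010110 = 1000000; discarding the end carry (carry out of the top bit) leaves the 6-bit value 000000, as required for x + (-x)



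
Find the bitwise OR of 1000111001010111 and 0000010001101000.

OR: 1 when either bit is 1
  1000111001010111
| 0000010001101000
------------------
  1000111001111111
Decimal: 36439 | 1128 = 36479



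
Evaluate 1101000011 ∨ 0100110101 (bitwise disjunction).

OR: 1 when either bit is 1
  1101000011
| 0100110101
------------
  1101110111
Decimal: 835 | 309 = 887



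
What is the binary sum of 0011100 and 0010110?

Add column by column from the right: bit + bit + carry-in; write the sum mod 2, carry 1 when the sum is 2 or 3.
carry:  0111000
        0011100
+       0010110
---------------
       00110010
(the carry out of the leftmost column, 0, becomes the leading bit)
Decimal check:
  0011100 = 16 + 8 + 4 = 28
  0010110 = 16 + 4 + 2 = 22
  28 + 22 = 50, and 00110010 = 32 + 16 + 2 = 50 ✓



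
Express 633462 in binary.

Using repeated division by 2:
633462 ÷ 2 = 316731 remainder 0
316731 ÷ 2 = 158365 remainder 1
158365 ÷ 2 = 79182 remainder 1
79182 ÷ 2 = 39591 remainder 0
39591 ÷ 2 = 19795 remainder 1
19795 ÷ 2 = 9897 remainder 1
9897 ÷ 2 = 4948 remainder 1
4948 ÷ 2 = 2474 remainder 0
2474 ÷ 2 = 1237 remainder 0
1237 ÷ 2 = 618 remainder 1
618 ÷ 2 = 309 remainder 0
309 ÷ 2 = 154 remainder 1
154 ÷ 2 = 77 remainder 0
77 ÷ 2 = 38 remainder 1
38 ÷ 2 = 19 remainder 0
19 ÷ 2 = 9 remainder 1
9 ÷ 2 = 4 remainder 1
4 ÷ 2 = 2 remainder 0
2 ÷ 2 = 1 remainder 0
1 ÷ 2 = 0 remainder 1
Reading remainders bottom to top: 10011010101001110110



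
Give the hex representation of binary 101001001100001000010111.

Group into 4-bit nibbles from right:
  1010 = A
  0100 = 4
  1100 = C
  0010 = 2
  0001 = 1
  0111 = 7
Result: A4C217



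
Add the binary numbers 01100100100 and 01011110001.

Add column by column from the right: bit + bit + carry-in; write the sum mod 2, carry 1 when the sum is 2 or 3.
carry:  11111000000
        01100100100
+       01011110001
-------------------
       011000010101
(the carry out of the leftmost column, 0, becomes the leading bit)
Decimal check:
  01100100100 = 512 + 256 + 32 + 4 = 804
  01011110001 = 512 + 128 + 64 + 32 + 16 + 1 = 753
  804 + 753 = 1557, and 011000010101 = 1024 + 512 + 16 + 4 + 1 = 1557 ✓



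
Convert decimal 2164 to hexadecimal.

Using repeated division by 16 (digits 10–15 are A–F):
2164 ÷ 16 = 135 remainder 4
135 ÷ 16 = 8 remainder 7
8 ÷ 16 = 0 remainder 8
Reading remainders bottom to top: 874



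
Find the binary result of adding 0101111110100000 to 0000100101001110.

Add column by column from the right: bit + bit + carry-in; write the sum mod 2, carry 1 when the sum is 2 or 3.
carry:  0011111000000000
        0101111110100000
+       0000100101001110
------------------------
       00110100011101110
(the carry out of the leftmost column, 0, becomes the leading bit)
Decimal check:
  0101111110100000 = 16384 + 4096 + 2048 + 1024 + 512 + 256 + 128 + 32 = 24480
  0000100101001110 = 2048 + 256 + 64 + 8 + 4 + 2 = 2382
  24480 + 2382 = 26862, and 00110100011101110 = 16384 + 8192 + 2048 + 128 + 64 + 32 + 8 + 4 + 2 = 26862 ✓

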